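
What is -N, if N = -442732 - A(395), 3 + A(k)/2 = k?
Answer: 443516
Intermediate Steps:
A(k) = -6 + 2*k
N = -443516 (N = -442732 - (-6 + 2*395) = -442732 - (-6 + 790) = -442732 - 1*784 = -442732 - 784 = -443516)
-N = -1*(-443516) = 443516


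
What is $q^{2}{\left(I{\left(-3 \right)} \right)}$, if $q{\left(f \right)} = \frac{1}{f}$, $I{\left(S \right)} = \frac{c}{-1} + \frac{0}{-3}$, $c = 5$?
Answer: $\frac{1}{25} \approx 0.04$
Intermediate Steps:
$I{\left(S \right)} = -5$ ($I{\left(S \right)} = \frac{5}{-1} + \frac{0}{-3} = 5 \left(-1\right) + 0 \left(- \frac{1}{3}\right) = -5 + 0 = -5$)
$q^{2}{\left(I{\left(-3 \right)} \right)} = \left(\frac{1}{-5}\right)^{2} = \left(- \frac{1}{5}\right)^{2} = \frac{1}{25}$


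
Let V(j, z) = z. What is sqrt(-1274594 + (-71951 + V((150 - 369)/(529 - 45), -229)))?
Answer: I*sqrt(1346774) ≈ 1160.5*I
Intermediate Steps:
sqrt(-1274594 + (-71951 + V((150 - 369)/(529 - 45), -229))) = sqrt(-1274594 + (-71951 - 229)) = sqrt(-1274594 - 72180) = sqrt(-1346774) = I*sqrt(1346774)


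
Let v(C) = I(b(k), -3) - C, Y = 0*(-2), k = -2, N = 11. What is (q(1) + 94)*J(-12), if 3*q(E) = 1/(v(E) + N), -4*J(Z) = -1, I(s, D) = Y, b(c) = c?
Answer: 2821/120 ≈ 23.508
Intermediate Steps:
Y = 0
I(s, D) = 0
J(Z) = ¼ (J(Z) = -¼*(-1) = ¼)
v(C) = -C (v(C) = 0 - C = -C)
q(E) = 1/(3*(11 - E)) (q(E) = 1/(3*(-E + 11)) = 1/(3*(11 - E)))
(q(1) + 94)*J(-12) = (1/(3*(11 - 1*1)) + 94)*(¼) = (1/(3*(11 - 1)) + 94)*(¼) = ((⅓)/10 + 94)*(¼) = ((⅓)*(⅒) + 94)*(¼) = (1/30 + 94)*(¼) = (2821/30)*(¼) = 2821/120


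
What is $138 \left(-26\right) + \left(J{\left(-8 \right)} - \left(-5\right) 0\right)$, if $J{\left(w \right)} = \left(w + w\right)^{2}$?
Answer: $-3332$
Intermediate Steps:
$J{\left(w \right)} = 4 w^{2}$ ($J{\left(w \right)} = \left(2 w\right)^{2} = 4 w^{2}$)
$138 \left(-26\right) + \left(J{\left(-8 \right)} - \left(-5\right) 0\right) = 138 \left(-26\right) + \left(4 \left(-8\right)^{2} - \left(-5\right) 0\right) = -3588 + \left(4 \cdot 64 - 0\right) = -3588 + \left(256 + 0\right) = -3588 + 256 = -3332$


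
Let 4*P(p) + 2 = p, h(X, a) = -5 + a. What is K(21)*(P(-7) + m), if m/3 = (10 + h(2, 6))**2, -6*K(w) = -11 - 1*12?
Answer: 11063/8 ≈ 1382.9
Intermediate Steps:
P(p) = -1/2 + p/4
K(w) = 23/6 (K(w) = -(-11 - 1*12)/6 = -(-11 - 12)/6 = -1/6*(-23) = 23/6)
m = 363 (m = 3*(10 + (-5 + 6))**2 = 3*(10 + 1)**2 = 3*11**2 = 3*121 = 363)
K(21)*(P(-7) + m) = 23*((-1/2 + (1/4)*(-7)) + 363)/6 = 23*((-1/2 - 7/4) + 363)/6 = 23*(-9/4 + 363)/6 = (23/6)*(1443/4) = 11063/8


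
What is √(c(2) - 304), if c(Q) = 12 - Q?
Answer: 7*I*√6 ≈ 17.146*I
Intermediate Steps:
√(c(2) - 304) = √((12 - 1*2) - 304) = √((12 - 2) - 304) = √(10 - 304) = √(-294) = 7*I*√6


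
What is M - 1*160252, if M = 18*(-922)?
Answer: -176848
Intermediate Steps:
M = -16596
M - 1*160252 = -16596 - 1*160252 = -16596 - 160252 = -176848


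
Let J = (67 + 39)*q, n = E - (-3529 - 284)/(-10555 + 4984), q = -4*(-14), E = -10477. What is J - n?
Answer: 30480212/1857 ≈ 16414.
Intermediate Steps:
q = 56
n = -19457060/1857 (n = -10477 - (-3529 - 284)/(-10555 + 4984) = -10477 - (-3813)/(-5571) = -10477 - (-3813)*(-1)/5571 = -10477 - 1*1271/1857 = -10477 - 1271/1857 = -19457060/1857 ≈ -10478.)
J = 5936 (J = (67 + 39)*56 = 106*56 = 5936)
J - n = 5936 - 1*(-19457060/1857) = 5936 + 19457060/1857 = 30480212/1857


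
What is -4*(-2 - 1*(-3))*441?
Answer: -1764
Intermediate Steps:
-4*(-2 - 1*(-3))*441 = -4*(-2 + 3)*441 = -4*1*441 = -4*441 = -1764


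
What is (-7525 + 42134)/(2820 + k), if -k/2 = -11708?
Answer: 34609/26236 ≈ 1.3191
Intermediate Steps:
k = 23416 (k = -2*(-11708) = 23416)
(-7525 + 42134)/(2820 + k) = (-7525 + 42134)/(2820 + 23416) = 34609/26236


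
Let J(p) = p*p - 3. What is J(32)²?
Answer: 1042441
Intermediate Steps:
J(p) = -3 + p² (J(p) = p² - 3 = -3 + p²)
J(32)² = (-3 + 32²)² = (-3 + 1024)² = 1021² = 1042441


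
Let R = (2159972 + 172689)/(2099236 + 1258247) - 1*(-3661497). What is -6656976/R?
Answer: -2793835468926/1536677033089 ≈ -1.8181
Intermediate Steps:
R = 12293416264712/3357483 (R = 2332661/3357483 + 3661497 = 12293416264712/3357483 ≈ 3.6615e+6)
-6656976/R = -6656976/12293416264712/3357483 = -6656976*3357483/12293416264712 = -2793835468926/1536677033089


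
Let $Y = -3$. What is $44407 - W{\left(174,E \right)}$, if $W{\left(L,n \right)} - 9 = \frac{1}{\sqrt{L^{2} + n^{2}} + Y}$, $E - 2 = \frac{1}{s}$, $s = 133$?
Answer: $\frac{7924513935743}{178488084} - \frac{133 \sqrt{59513717}}{178488084} \approx 44398.0$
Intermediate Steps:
$E = \frac{267}{133}$ ($E = 2 + \frac{1}{133} = \frac{267}{133} \approx 2.0075$)
$W{\left(L,n \right)} = 9 + \frac{1}{-3 + \sqrt{L^{2} + n^{2}}}$ ($W{\left(L,n \right)} = 9 + \frac{1}{\sqrt{L^{2} + n^{2}} - 3} = 9 + \frac{1}{-3 + \sqrt{L^{2} + n^{2}}}$)
$44407 - W{\left(174,E \right)} = 44407 - \frac{-26 + 9 \sqrt{174^{2} + \left(\frac{267}{133}\right)^{2}}}{-3 + \sqrt{174^{2} + \left(\frac{267}{133}\right)^{2}}} = 44407 - \frac{-26 + 9 \sqrt{30276 + \frac{71289}{17689}}}{-3 + \sqrt{30276 + \frac{71289}{17689}}} = 44407 - \frac{-26 + 9 \sqrt{\frac{535623453}{17689}}}{-3 + \sqrt{\frac{535623453}{17689}}} = 44407 - \frac{-26 + 9 \frac{3 \sqrt{59513717}}{133}}{-3 + \frac{3 \sqrt{59513717}}{133}} = 44407 - \frac{-26 + \frac{27 \sqrt{59513717}}{133}}{-3 + \frac{3 \sqrt{59513717}}{133}}$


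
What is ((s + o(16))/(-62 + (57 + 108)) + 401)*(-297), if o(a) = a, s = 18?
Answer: -12277089/103 ≈ -1.1920e+5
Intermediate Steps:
((s + o(16))/(-62 + (57 + 108)) + 401)*(-297) = ((18 + 16)/(-62 + (57 + 108)) + 401)*(-297) = (34/(-62 + 165) + 401)*(-297) = (34/103 + 401)*(-297) = (41337/103)*(-297) = -12277089/103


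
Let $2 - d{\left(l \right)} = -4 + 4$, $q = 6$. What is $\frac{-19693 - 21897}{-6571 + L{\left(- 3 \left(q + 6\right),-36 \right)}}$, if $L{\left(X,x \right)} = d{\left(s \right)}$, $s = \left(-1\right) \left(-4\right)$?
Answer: $\frac{41590}{6569} \approx 6.3313$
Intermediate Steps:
$s = 4$
$d{\left(l \right)} = 2$ ($d{\left(l \right)} = 2 - \left(-4 + 4\right) = 2 - 0 = 2 + 0 = 2$)
$L{\left(X,x \right)} = 2$
$\frac{-19693 - 21897}{-6571 + L{\left(- 3 \left(q + 6\right),-36 \right)}} = \frac{-19693 - 21897}{-6571 + 2} = - \frac{41590}{-6569} = \left(-41590\right) \left(- \frac{1}{6569}\right) = \frac{41590}{6569}$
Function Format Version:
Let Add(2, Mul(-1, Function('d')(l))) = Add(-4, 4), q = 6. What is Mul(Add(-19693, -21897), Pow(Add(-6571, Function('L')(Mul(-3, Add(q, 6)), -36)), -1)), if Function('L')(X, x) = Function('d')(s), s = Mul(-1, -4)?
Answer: Rational(41590, 6569) ≈ 6.3313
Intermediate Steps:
s = 4
Function('d')(l) = 2 (Function('d')(l) = Add(2, Mul(-1, Add(-4, 4))) = Add(2, Mul(-1, 0)) = Add(2, 0) = 2)
Function('L')(X, x) = 2
Mul(Add(-19693, -21897), Pow(Add(-6571, Function('L')(Mul(-3, Add(q, 6)), -36)), -1)) = Mul(Add(-19693, -21897), Pow(Add(-6571, 2), -1)) = Mul(-41590, Pow(-6569, -1)) = Mul(-41590, Rational(-1, 6569)) = Rational(41590, 6569)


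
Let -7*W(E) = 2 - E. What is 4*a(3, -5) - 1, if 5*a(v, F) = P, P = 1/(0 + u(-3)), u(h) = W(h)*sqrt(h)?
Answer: -1 + 28*I*sqrt(3)/75 ≈ -1.0 + 0.64663*I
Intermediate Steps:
W(E) = -2/7 + E/7 (W(E) = -(2 - E)/7 = -2/7 + E/7)
u(h) = sqrt(h)*(-2/7 + h/7) (u(h) = (-2/7 + h/7)*sqrt(h) = sqrt(h)*(-2/7 + h/7))
P = 7*I*sqrt(3)/15 (P = 1/(0 + sqrt(-3)*(-2 - 3)/7) = 1/(0 + (1/7)*(I*sqrt(3))*(-5)) = 1/(0 - 5*I*sqrt(3)/7) = 1/(-5*I*sqrt(3)/7) = 7*I*sqrt(3)/15 ≈ 0.80829*I)
a(v, F) = 7*I*sqrt(3)/75 (a(v, F) = (7*I*sqrt(3)/15)/5 = 7*I*sqrt(3)/75)
4*a(3, -5) - 1 = 4*(7*I*sqrt(3)/75) - 1 = 28*I*sqrt(3)/75 - 1 = -1 + 28*I*sqrt(3)/75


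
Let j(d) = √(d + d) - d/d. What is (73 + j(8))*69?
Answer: 5244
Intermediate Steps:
j(d) = -1 + √2*√d (j(d) = √(2*d) - 1*1 = √2*√d - 1 = -1 + √2*√d)
(73 + j(8))*69 = (73 + (-1 + √2*√8))*69 = (73 + (-1 + √2*(2*√2)))*69 = (73 + (-1 + 4))*69 = (73 + 3)*69 = 76*69 = 5244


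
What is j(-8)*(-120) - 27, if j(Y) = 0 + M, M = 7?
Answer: -867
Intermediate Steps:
j(Y) = 7 (j(Y) = 0 + 7 = 7)
j(-8)*(-120) - 27 = 7*(-120) - 27 = -840 - 27 = -867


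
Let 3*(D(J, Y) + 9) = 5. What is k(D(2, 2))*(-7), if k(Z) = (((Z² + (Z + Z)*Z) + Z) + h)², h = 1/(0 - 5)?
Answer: -4139527/25 ≈ -1.6558e+5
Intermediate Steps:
D(J, Y) = -22/3 (D(J, Y) = -9 + (⅓)*5 = -9 + 5/3 = -22/3)
h = -⅕ (h = 1/(-5) = -⅕ ≈ -0.20000)
k(Z) = (-⅕ + Z + 3*Z²)² (k(Z) = (((Z² + (Z + Z)*Z) + Z) - ⅕)² = (((Z² + (2*Z)*Z) + Z) - ⅕)² = (((Z² + 2*Z²) + Z) - ⅕)² = ((3*Z² + Z) - ⅕)² = ((Z + 3*Z²) - ⅕)² = (-⅕ + Z + 3*Z²)²)
k(D(2, 2))*(-7) = ((-1 + 5*(-22/3) + 15*(-22/3)²)²/25)*(-7) = ((-1 - 110/3 + 15*(484/9))²/25)*(-7) = ((-1 - 110/3 + 2420/3)²/25)*(-7) = ((1/25)*769²)*(-7) = ((1/25)*591361)*(-7) = (591361/25)*(-7) = -4139527/25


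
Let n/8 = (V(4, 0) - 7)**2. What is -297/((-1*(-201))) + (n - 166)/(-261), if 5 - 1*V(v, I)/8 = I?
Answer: -598421/17487 ≈ -34.221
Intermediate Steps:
V(v, I) = 40 - 8*I
n = 8712 (n = 8*((40 - 8*0) - 7)**2 = 8*((40 + 0) - 7)**2 = 8*(40 - 7)**2 = 8*33**2 = 8*1089 = 8712)
-297/((-1*(-201))) + (n - 166)/(-261) = -297/((-1*(-201))) + (8712 - 166)/(-261) = -297/201 + 8546*(-1/261) = -297*1/201 - 8546/261 = -99/67 - 8546/261 = -598421/17487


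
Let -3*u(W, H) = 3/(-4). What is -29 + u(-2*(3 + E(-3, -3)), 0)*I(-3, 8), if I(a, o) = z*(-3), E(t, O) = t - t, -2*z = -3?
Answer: -241/8 ≈ -30.125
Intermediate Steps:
z = 3/2 (z = -½*(-3) = 3/2 ≈ 1.5000)
E(t, O) = 0
I(a, o) = -9/2 (I(a, o) = (3/2)*(-3) = -9/2)
u(W, H) = ¼ (u(W, H) = -1/(-4) = -(-1)/4 = -⅓*(-¾) = ¼)
-29 + u(-2*(3 + E(-3, -3)), 0)*I(-3, 8) = -29 + (¼)*(-9/2) = -29 - 9/8 = -241/8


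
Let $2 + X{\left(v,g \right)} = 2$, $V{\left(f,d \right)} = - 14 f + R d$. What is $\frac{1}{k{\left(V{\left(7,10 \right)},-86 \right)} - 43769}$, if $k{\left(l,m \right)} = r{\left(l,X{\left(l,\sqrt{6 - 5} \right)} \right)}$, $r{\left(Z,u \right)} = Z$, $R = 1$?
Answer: $- \frac{1}{43857} \approx -2.2801 \cdot 10^{-5}$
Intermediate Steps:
$V{\left(f,d \right)} = d - 14 f$ ($V{\left(f,d \right)} = - 14 f + 1 d = - 14 f + d = d - 14 f$)
$X{\left(v,g \right)} = 0$ ($X{\left(v,g \right)} = -2 + 2 = 0$)
$k{\left(l,m \right)} = l$
$\frac{1}{k{\left(V{\left(7,10 \right)},-86 \right)} - 43769} = \frac{1}{\left(10 - 98\right) - 43769} = \frac{1}{-88 - 43769} = \frac{1}{-43857} = - \frac{1}{43857}$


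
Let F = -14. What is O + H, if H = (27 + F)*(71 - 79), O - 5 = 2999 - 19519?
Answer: -16619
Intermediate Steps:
O = -16515 (O = 5 + (2999 - 19519) = 5 - 16520 = -16515)
H = -104 (H = (27 - 14)*(71 - 79) = 13*(-8) = -104)
O + H = -16515 - 104 = -16619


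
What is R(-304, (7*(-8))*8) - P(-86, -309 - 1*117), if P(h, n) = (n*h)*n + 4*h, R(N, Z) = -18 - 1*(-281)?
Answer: 15607543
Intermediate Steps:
R(N, Z) = 263 (R(N, Z) = -18 + 281 = 263)
P(h, n) = 4*h + h*n**2 (P(h, n) = (h*n)*n + 4*h = h*n**2 + 4*h = 4*h + h*n**2)
R(-304, (7*(-8))*8) - P(-86, -309 - 1*117) = 263 - (-86)*(4 + (-309 - 1*117)**2) = 263 - (-86)*(4 + (-309 - 117)**2) = 263 - (-86)*(4 + (-426)**2) = 263 - (-86)*(4 + 181476) = 263 - (-86)*181480 = 263 - 1*(-15607280) = 263 + 15607280 = 15607543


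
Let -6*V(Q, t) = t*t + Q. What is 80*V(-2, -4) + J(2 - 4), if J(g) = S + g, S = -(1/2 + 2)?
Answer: -1147/6 ≈ -191.17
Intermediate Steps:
S = -5/2 (S = -(1*(1/2) + 2) = -(1/2 + 2) = -1*5/2 = -5/2 ≈ -2.5000)
V(Q, t) = -Q/6 - t**2/6 (V(Q, t) = -(t*t + Q)/6 = -(t**2 + Q)/6 = -(Q + t**2)/6 = -Q/6 - t**2/6)
J(g) = -5/2 + g
80*V(-2, -4) + J(2 - 4) = 80*(-1/6*(-2) - 1/6*(-4)**2) + (-5/2 + (2 - 4)) = 80*(1/3 - 1/6*16) + (-5/2 - 2) = 80*(1/3 - 8/3) - 9/2 = 80*(-7/3) - 9/2 = -560/3 - 9/2 = -1147/6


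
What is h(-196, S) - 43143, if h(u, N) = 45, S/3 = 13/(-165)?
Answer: -43098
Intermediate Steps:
S = -13/55 (S = 3*(13/(-165)) = 3*(13*(-1/165)) = 3*(-13/165) = -13/55 ≈ -0.23636)
h(-196, S) - 43143 = 45 - 43143 = -43098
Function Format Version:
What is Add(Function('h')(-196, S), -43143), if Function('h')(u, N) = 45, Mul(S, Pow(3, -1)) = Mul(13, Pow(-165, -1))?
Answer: -43098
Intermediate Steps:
S = Rational(-13, 55) (S = Mul(3, Mul(13, Pow(-165, -1))) = Mul(3, Mul(13, Rational(-1, 165))) = Mul(3, Rational(-13, 165)) = Rational(-13, 55) ≈ -0.23636)
Add(Function('h')(-196, S), -43143) = Add(45, -43143) = -43098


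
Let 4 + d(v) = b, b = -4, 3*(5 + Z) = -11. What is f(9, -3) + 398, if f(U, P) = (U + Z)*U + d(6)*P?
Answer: 425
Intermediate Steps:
Z = -26/3 (Z = -5 + (⅓)*(-11) = -5 - 11/3 = -26/3 ≈ -8.6667)
d(v) = -8 (d(v) = -4 - 4 = -8)
f(U, P) = -8*P + U*(-26/3 + U) (f(U, P) = (U - 26/3)*U - 8*P = (-26/3 + U)*U - 8*P = U*(-26/3 + U) - 8*P = -8*P + U*(-26/3 + U))
f(9, -3) + 398 = (9² - 8*(-3) - 26/3*9) + 398 = (81 + 24 - 78) + 398 = 27 + 398 = 425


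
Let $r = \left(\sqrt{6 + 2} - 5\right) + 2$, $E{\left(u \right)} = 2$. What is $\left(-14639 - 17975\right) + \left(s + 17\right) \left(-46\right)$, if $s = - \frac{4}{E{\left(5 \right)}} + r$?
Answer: $-33166 - 92 \sqrt{2} \approx -33296.0$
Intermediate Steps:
$r = -3 + 2 \sqrt{2}$ ($r = \left(\sqrt{8} - 5\right) + 2 = \left(2 \sqrt{2} - 5\right) + 2 = \left(-5 + 2 \sqrt{2}\right) + 2 = -3 + 2 \sqrt{2} \approx -0.17157$)
$s = -5 + 2 \sqrt{2}$ ($s = - \frac{4}{2} - \left(3 - 2 \sqrt{2}\right) = \left(-4\right) \frac{1}{2} - \left(3 - 2 \sqrt{2}\right) = -2 - \left(3 - 2 \sqrt{2}\right) = -5 + 2 \sqrt{2} \approx -2.1716$)
$\left(-14639 - 17975\right) + \left(s + 17\right) \left(-46\right) = \left(-14639 - 17975\right) + \left(\left(-5 + 2 \sqrt{2}\right) + 17\right) \left(-46\right) = \left(-14639 - 17975\right) + \left(12 + 2 \sqrt{2}\right) \left(-46\right) = -32614 - \left(552 + 92 \sqrt{2}\right) = -33166 - 92 \sqrt{2}$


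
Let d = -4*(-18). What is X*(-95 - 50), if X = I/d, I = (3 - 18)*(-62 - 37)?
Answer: -23925/8 ≈ -2990.6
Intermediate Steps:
d = 72
I = 1485 (I = -15*(-99) = 1485)
X = 165/8 (X = 1485/72 = 1485*(1/72) = 165/8 ≈ 20.625)
X*(-95 - 50) = 165*(-95 - 50)/8 = (165/8)*(-145) = -23925/8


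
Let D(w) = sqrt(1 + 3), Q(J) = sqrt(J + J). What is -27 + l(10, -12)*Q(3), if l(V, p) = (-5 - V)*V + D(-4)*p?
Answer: -27 - 174*sqrt(6) ≈ -453.21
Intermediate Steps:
Q(J) = sqrt(2)*sqrt(J) (Q(J) = sqrt(2*J) = sqrt(2)*sqrt(J))
D(w) = 2 (D(w) = sqrt(4) = 2)
l(V, p) = 2*p + V*(-5 - V) (l(V, p) = (-5 - V)*V + 2*p = V*(-5 - V) + 2*p = 2*p + V*(-5 - V))
-27 + l(10, -12)*Q(3) = -27 + (-1*10**2 - 5*10 + 2*(-12))*(sqrt(2)*sqrt(3)) = -27 + (-1*100 - 50 - 24)*sqrt(6) = -27 + (-100 - 50 - 24)*sqrt(6) = -27 - 174*sqrt(6)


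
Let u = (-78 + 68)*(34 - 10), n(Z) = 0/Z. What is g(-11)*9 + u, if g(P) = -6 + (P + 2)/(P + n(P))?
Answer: -3153/11 ≈ -286.64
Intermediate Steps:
n(Z) = 0
u = -240 (u = -10*24 = -240)
g(P) = -6 + (2 + P)/P (g(P) = -6 + (P + 2)/(P + 0) = -6 + (2 + P)/P)
g(-11)*9 + u = (-5 + 2/(-11))*9 - 240 = (-5 + 2*(-1/11))*9 - 240 = (-5 - 2/11)*9 - 240 = -57/11*9 - 240 = -513/11 - 240 = -3153/11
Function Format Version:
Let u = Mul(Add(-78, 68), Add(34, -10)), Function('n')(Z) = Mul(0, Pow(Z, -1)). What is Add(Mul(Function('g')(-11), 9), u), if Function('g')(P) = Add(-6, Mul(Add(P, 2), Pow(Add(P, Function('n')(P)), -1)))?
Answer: Rational(-3153, 11) ≈ -286.64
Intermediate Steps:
Function('n')(Z) = 0
u = -240 (u = Mul(-10, 24) = -240)
Function('g')(P) = Add(-6, Mul(Pow(P, -1), Add(2, P))) (Function('g')(P) = Add(-6, Mul(Add(P, 2), Pow(Add(P, 0), -1))) = Add(-6, Mul(Add(2, P), Pow(P, -1))) = Add(-6, Mul(Pow(P, -1), Add(2, P))))
Add(Mul(Function('g')(-11), 9), u) = Add(Mul(Add(-5, Mul(2, Pow(-11, -1))), 9), -240) = Add(Mul(Add(-5, Mul(2, Rational(-1, 11))), 9), -240) = Add(Mul(Add(-5, Rational(-2, 11)), 9), -240) = Add(Mul(Rational(-57, 11), 9), -240) = Add(Rational(-513, 11), -240) = Rational(-3153, 11)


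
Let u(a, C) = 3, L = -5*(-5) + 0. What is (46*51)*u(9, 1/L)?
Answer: 7038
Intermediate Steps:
L = 25 (L = 25 + 0 = 25)
(46*51)*u(9, 1/L) = (46*51)*3 = 2346*3 = 7038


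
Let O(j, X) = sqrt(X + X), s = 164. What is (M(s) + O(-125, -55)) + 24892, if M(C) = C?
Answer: 25056 + I*sqrt(110) ≈ 25056.0 + 10.488*I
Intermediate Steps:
O(j, X) = sqrt(2)*sqrt(X) (O(j, X) = sqrt(2*X) = sqrt(2)*sqrt(X))
(M(s) + O(-125, -55)) + 24892 = (164 + sqrt(2)*sqrt(-55)) + 24892 = (164 + sqrt(2)*(I*sqrt(55))) + 24892 = (164 + I*sqrt(110)) + 24892 = 25056 + I*sqrt(110)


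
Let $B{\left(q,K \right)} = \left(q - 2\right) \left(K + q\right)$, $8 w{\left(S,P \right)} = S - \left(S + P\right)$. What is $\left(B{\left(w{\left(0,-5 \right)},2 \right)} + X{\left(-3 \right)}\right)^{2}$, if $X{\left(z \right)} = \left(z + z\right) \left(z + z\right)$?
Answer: $\frac{4297329}{4096} \approx 1049.2$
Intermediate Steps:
$w{\left(S,P \right)} = - \frac{P}{8}$ ($w{\left(S,P \right)} = \frac{S - \left(S + P\right)}{8} = \frac{S - \left(P + S\right)}{8} = \frac{\left(-1\right) P}{8} = - \frac{P}{8}$)
$B{\left(q,K \right)} = \left(-2 + q\right) \left(K + q\right)$
$X{\left(z \right)} = 4 z^{2}$ ($X{\left(z \right)} = 2 z 2 z = 4 z^{2}$)
$\left(B{\left(w{\left(0,-5 \right)},2 \right)} + X{\left(-3 \right)}\right)^{2} = \left(\left(\left(\left(- \frac{1}{8}\right) \left(-5\right)\right)^{2} - 4 - 2 \left(\left(- \frac{1}{8}\right) \left(-5\right)\right) + 2 \left(\left(- \frac{1}{8}\right) \left(-5\right)\right)\right) + 4 \left(-3\right)^{2}\right)^{2} = \left(\left(\left(\frac{5}{8}\right)^{2} - 4 - \frac{5}{4} + 2 \cdot \frac{5}{8}\right) + 4 \cdot 9\right)^{2} = \left(\left(\frac{25}{64} - 4 - \frac{5}{4} + \frac{5}{4}\right) + 36\right)^{2} = \left(- \frac{231}{64} + 36\right)^{2} = \left(\frac{2073}{64}\right)^{2} = \frac{4297329}{4096}$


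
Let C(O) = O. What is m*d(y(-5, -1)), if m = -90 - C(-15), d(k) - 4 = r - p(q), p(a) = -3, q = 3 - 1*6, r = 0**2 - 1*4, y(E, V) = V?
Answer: -225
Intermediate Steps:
r = -4 (r = 0 - 4 = -4)
q = -3 (q = 3 - 6 = -3)
d(k) = 3 (d(k) = 4 + (-4 - 1*(-3)) = 4 + (-4 + 3) = 4 - 1 = 3)
m = -75 (m = -90 - 1*(-15) = -90 + 15 = -75)
m*d(y(-5, -1)) = -75*3 = -225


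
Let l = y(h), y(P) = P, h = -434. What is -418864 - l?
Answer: -418430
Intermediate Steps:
l = -434
-418864 - l = -418864 - 1*(-434) = -418864 + 434 = -418430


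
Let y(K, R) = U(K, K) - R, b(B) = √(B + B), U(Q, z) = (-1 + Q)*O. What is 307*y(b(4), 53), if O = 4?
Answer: -17499 + 2456*√2 ≈ -14026.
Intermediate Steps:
U(Q, z) = -4 + 4*Q (U(Q, z) = (-1 + Q)*4 = -4 + 4*Q)
b(B) = √2*√B (b(B) = √(2*B) = √2*√B)
y(K, R) = -4 - R + 4*K (y(K, R) = (-4 + 4*K) - R = -4 - R + 4*K)
307*y(b(4), 53) = 307*(-4 - 1*53 + 4*(√2*√4)) = 307*(-4 - 53 + 4*(√2*2)) = 307*(-4 - 53 + 4*(2*√2)) = 307*(-4 - 53 + 8*√2) = 307*(-57 + 8*√2) = -17499 + 2456*√2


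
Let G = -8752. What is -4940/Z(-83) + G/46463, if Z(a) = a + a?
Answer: 114037194/3856429 ≈ 29.571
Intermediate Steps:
Z(a) = 2*a
-4940/Z(-83) + G/46463 = -4940/(2*(-83)) - 8752/46463 = -4940/(-166) - 8752*1/46463 = -4940*(-1/166) - 8752/46463 = 2470/83 - 8752/46463 = 114037194/3856429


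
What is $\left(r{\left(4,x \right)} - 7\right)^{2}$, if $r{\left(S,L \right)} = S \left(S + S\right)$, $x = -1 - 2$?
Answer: $625$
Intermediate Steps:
$x = -3$
$r{\left(S,L \right)} = 2 S^{2}$ ($r{\left(S,L \right)} = S 2 S = 2 S^{2}$)
$\left(r{\left(4,x \right)} - 7\right)^{2} = \left(2 \cdot 4^{2} - 7\right)^{2} = \left(2 \cdot 16 - 7\right)^{2} = \left(32 - 7\right)^{2} = 25^{2} = 625$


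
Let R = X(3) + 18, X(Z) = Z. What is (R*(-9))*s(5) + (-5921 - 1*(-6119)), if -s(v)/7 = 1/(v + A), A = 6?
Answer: 3501/11 ≈ 318.27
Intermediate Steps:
R = 21 (R = 3 + 18 = 21)
s(v) = -7/(6 + v) (s(v) = -7/(v + 6) = -7/(6 + v))
(R*(-9))*s(5) + (-5921 - 1*(-6119)) = (21*(-9))*(-7/(6 + 5)) + (-5921 - 1*(-6119)) = -(-1323)/11 + (-5921 + 6119) = -(-1323)/11 + 198 = -189*(-7/11) + 198 = 1323/11 + 198 = 3501/11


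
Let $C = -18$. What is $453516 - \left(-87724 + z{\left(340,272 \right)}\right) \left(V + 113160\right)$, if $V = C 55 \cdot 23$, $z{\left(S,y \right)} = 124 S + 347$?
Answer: $4087618146$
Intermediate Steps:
$z{\left(S,y \right)} = 347 + 124 S$
$V = -22770$ ($V = \left(-18\right) 55 \cdot 23 = \left(-990\right) 23 = -22770$)
$453516 - \left(-87724 + z{\left(340,272 \right)}\right) \left(V + 113160\right) = 453516 - \left(-87724 + \left(347 + 124 \cdot 340\right)\right) \left(-22770 + 113160\right) = 453516 - \left(-87724 + \left(347 + 42160\right)\right) 90390 = 453516 - \left(-87724 + 42507\right) 90390 = 453516 - \left(-45217\right) 90390 = 453516 - -4087164630 = 453516 + 4087164630 = 4087618146$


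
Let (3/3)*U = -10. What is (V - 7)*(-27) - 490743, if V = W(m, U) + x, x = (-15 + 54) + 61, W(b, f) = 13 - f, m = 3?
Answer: -493875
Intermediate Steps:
U = -10
x = 100 (x = 39 + 61 = 100)
V = 123 (V = (13 - 1*(-10)) + 100 = (13 + 10) + 100 = 23 + 100 = 123)
(V - 7)*(-27) - 490743 = (123 - 7)*(-27) - 490743 = 116*(-27) - 490743 = -3132 - 490743 = -493875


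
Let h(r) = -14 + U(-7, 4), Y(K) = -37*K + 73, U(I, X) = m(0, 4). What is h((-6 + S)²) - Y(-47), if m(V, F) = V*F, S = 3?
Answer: -1826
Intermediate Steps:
m(V, F) = F*V
U(I, X) = 0 (U(I, X) = 4*0 = 0)
Y(K) = 73 - 37*K
h(r) = -14 (h(r) = -14 + 0 = -14)
h((-6 + S)²) - Y(-47) = -14 - (73 - 37*(-47)) = -14 - (73 + 1739) = -14 - 1*1812 = -14 - 1812 = -1826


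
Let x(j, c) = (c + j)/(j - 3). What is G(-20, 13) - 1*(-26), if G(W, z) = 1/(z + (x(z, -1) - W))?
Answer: 4451/171 ≈ 26.029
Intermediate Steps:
x(j, c) = (c + j)/(-3 + j)
G(W, z) = 1/(z - W + (-1 + z)/(-3 + z)) (G(W, z) = 1/(z + ((-1 + z)/(-3 + z) - W)) = 1/(z + (-W + (-1 + z)/(-3 + z))) = 1/(z - W + (-1 + z)/(-3 + z)))
G(-20, 13) - 1*(-26) = (-3 + 13)/(-1 + 13 + (-3 + 13)*(13 - 1*(-20))) - 1*(-26) = 10/(-1 + 13 + 10*(13 + 20)) + 26 = 10/(-1 + 13 + 10*33) + 26 = 10/(-1 + 13 + 330) + 26 = 10/342 + 26 = (1/342)*10 + 26 = 5/171 + 26 = 4451/171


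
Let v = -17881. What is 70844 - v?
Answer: 88725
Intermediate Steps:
70844 - v = 70844 - 1*(-17881) = 70844 + 17881 = 88725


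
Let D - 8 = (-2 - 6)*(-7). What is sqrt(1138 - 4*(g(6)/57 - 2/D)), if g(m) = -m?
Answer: sqrt(6576242)/76 ≈ 33.742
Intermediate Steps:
D = 64 (D = 8 + (-2 - 6)*(-7) = 8 - 8*(-7) = 8 + 56 = 64)
sqrt(1138 - 4*(g(6)/57 - 2/D)) = sqrt(1138 - 4*(-1*6/57 - 2/64)) = sqrt(1138 - 4*(-6*1/57 - 2*1/64)) = sqrt(1138 - 4*(-2/19 - 1/32)) = sqrt(1138 - 4*(-83/608)) = sqrt(1138 + 83/152) = sqrt(173059/152) = sqrt(6576242)/76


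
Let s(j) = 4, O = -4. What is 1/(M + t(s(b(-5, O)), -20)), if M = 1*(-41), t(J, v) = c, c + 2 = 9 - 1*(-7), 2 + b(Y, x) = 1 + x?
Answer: -1/27 ≈ -0.037037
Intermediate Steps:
b(Y, x) = -1 + x (b(Y, x) = -2 + (1 + x) = -1 + x)
c = 14 (c = -2 + (9 - 1*(-7)) = -2 + (9 + 7) = -2 + 16 = 14)
t(J, v) = 14
M = -41
1/(M + t(s(b(-5, O)), -20)) = 1/(-41 + 14) = 1/(-27) = -1/27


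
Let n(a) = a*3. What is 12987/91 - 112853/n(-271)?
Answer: 1602158/5691 ≈ 281.52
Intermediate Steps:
n(a) = 3*a
12987/91 - 112853/n(-271) = 12987/91 - 112853/(3*(-271)) = 12987*(1/91) - 112853/(-813) = 999/7 - 112853*(-1/813) = 999/7 + 112853/813 = 1602158/5691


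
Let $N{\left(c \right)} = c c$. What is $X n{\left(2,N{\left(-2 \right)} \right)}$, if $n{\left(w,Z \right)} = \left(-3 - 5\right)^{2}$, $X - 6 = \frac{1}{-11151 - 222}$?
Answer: $\frac{4367168}{11373} \approx 383.99$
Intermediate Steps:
$X = \frac{68237}{11373}$ ($X = 6 + \frac{1}{-11151 - 222} = 6 + \frac{1}{-11373} = 6 - \frac{1}{11373} = \frac{68237}{11373} \approx 5.9999$)
$N{\left(c \right)} = c^{2}$
$n{\left(w,Z \right)} = 64$ ($n{\left(w,Z \right)} = \left(-8\right)^{2} = 64$)
$X n{\left(2,N{\left(-2 \right)} \right)} = \frac{68237}{11373} \cdot 64 = \frac{4367168}{11373}$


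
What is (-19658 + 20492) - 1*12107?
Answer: -11273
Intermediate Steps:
(-19658 + 20492) - 1*12107 = 834 - 12107 = -11273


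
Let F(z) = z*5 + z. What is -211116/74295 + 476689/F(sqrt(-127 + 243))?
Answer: -70372/24765 + 476689*sqrt(29)/348 ≈ 7373.7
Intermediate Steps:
F(z) = 6*z (F(z) = 5*z + z = 6*z)
-211116/74295 + 476689/F(sqrt(-127 + 243)) = -211116/74295 + 476689/((6*sqrt(-127 + 243))) = -211116*1/74295 + 476689/((6*sqrt(116))) = -70372/24765 + 476689/((6*(2*sqrt(29)))) = -70372/24765 + 476689/((12*sqrt(29))) = -70372/24765 + 476689*(sqrt(29)/348) = -70372/24765 + 476689*sqrt(29)/348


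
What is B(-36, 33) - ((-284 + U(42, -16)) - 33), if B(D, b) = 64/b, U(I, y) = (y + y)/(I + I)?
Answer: 73763/231 ≈ 319.32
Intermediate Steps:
U(I, y) = y/I (U(I, y) = (2*y)/((2*I)) = (2*y)*(1/(2*I)) = y/I)
B(-36, 33) - ((-284 + U(42, -16)) - 33) = 64/33 - ((-284 - 16/42) - 33) = 64*(1/33) - ((-284 - 16*1/42) - 33) = 64/33 - ((-284 - 8/21) - 33) = 64/33 - (-5972/21 - 33) = 64/33 - 1*(-6665/21) = 64/33 + 6665/21 = 73763/231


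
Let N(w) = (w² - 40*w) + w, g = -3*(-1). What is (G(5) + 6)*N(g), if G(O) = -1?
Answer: -540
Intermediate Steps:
g = 3
N(w) = w² - 39*w
(G(5) + 6)*N(g) = (-1 + 6)*(3*(-39 + 3)) = 5*(3*(-36)) = 5*(-108) = -540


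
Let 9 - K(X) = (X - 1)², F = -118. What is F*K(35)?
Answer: 135346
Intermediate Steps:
K(X) = 9 - (-1 + X)² (K(X) = 9 - (X - 1)² = 9 - (-1 + X)²)
F*K(35) = -118*(9 - (-1 + 35)²) = -118*(9 - 1*34²) = -118*(9 - 1*1156) = -118*(9 - 1156) = -118*(-1147) = 135346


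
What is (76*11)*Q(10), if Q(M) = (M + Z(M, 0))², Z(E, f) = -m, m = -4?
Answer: 163856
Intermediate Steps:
Z(E, f) = 4 (Z(E, f) = -1*(-4) = 4)
Q(M) = (4 + M)² (Q(M) = (M + 4)² = (4 + M)²)
(76*11)*Q(10) = (76*11)*(4 + 10)² = 836*14² = 836*196 = 163856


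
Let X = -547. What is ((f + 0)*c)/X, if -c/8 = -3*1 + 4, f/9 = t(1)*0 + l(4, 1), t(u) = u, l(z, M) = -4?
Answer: -288/547 ≈ -0.52651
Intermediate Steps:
f = -36 (f = 9*(1*0 - 4) = 9*(0 - 4) = 9*(-4) = -36)
c = -8 (c = -8*(-3*1 + 4) = -8*(-3 + 4) = -8*1 = -8)
((f + 0)*c)/X = ((-36 + 0)*(-8))/(-547) = -36*(-8)*(-1/547) = 288*(-1/547) = -288/547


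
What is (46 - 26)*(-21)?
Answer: -420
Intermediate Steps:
(46 - 26)*(-21) = 20*(-21) = -420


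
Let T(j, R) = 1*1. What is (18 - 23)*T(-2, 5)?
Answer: -5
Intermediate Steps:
T(j, R) = 1
(18 - 23)*T(-2, 5) = (18 - 23)*1 = -5*1 = -5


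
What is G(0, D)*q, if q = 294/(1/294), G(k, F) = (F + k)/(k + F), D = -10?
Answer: 86436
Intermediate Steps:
G(k, F) = 1 (G(k, F) = (F + k)/(F + k) = 1)
q = 86436 (q = 294/(1/294) = 294*294 = 86436)
G(0, D)*q = 1*86436 = 86436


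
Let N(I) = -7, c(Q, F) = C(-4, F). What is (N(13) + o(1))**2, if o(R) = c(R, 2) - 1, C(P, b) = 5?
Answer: 9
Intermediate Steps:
c(Q, F) = 5
o(R) = 4 (o(R) = 5 - 1 = 4)
(N(13) + o(1))**2 = (-7 + 4)**2 = (-3)**2 = 9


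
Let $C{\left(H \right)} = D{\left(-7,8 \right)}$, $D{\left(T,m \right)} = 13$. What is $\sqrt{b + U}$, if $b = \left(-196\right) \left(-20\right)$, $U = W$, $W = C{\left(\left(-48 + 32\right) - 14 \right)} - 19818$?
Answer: $3 i \sqrt{1765} \approx 126.04 i$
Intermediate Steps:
$C{\left(H \right)} = 13$
$W = -19805$ ($W = 13 - 19818 = -19805$)
$U = -19805$
$b = 3920$
$\sqrt{b + U} = \sqrt{3920 - 19805} = \sqrt{-15885} = 3 i \sqrt{1765}$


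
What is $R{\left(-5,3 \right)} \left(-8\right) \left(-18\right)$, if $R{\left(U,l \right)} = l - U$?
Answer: $1152$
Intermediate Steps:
$R{\left(-5,3 \right)} \left(-8\right) \left(-18\right) = \left(3 - -5\right) \left(-8\right) \left(-18\right) = \left(3 + 5\right) \left(-8\right) \left(-18\right) = 8 \left(-8\right) \left(-18\right) = \left(-64\right) \left(-18\right) = 1152$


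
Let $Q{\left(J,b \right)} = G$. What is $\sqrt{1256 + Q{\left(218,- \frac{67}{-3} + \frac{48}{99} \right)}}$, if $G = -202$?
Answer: $\sqrt{1054} \approx 32.465$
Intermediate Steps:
$Q{\left(J,b \right)} = -202$
$\sqrt{1256 + Q{\left(218,- \frac{67}{-3} + \frac{48}{99} \right)}} = \sqrt{1256 - 202} = \sqrt{1054}$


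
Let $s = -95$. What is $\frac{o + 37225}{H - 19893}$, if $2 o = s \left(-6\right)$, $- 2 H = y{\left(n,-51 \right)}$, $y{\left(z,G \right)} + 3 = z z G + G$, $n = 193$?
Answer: $\frac{75020}{1859967} \approx 0.040334$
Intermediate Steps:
$y{\left(z,G \right)} = -3 + G + G z^{2}$ ($y{\left(z,G \right)} = -3 + \left(z z G + G\right) = -3 + \left(z^{2} G + G\right) = -3 + \left(G z^{2} + G\right) = -3 + \left(G + G z^{2}\right) = -3 + G + G z^{2}$)
$H = \frac{1899753}{2}$ ($H = - \frac{-3 - 51 - 51 \cdot 193^{2}}{2} = - \frac{-3 - 51 - 1899699}{2} = \left(- \frac{1}{2}\right) \left(-1899753\right) = \frac{1899753}{2} \approx 9.4988 \cdot 10^{5}$)
$o = 285$ ($o = \frac{\left(-95\right) \left(-6\right)}{2} = \frac{1}{2} \cdot 570 = 285$)
$\frac{o + 37225}{H - 19893} = \frac{285 + 37225}{\frac{1899753}{2} - 19893} = \frac{37510}{\frac{1859967}{2}} = 37510 \cdot \frac{2}{1859967} = \frac{75020}{1859967}$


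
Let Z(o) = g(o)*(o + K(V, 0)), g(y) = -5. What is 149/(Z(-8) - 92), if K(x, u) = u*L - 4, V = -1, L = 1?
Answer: -149/32 ≈ -4.6563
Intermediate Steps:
K(x, u) = -4 + u (K(x, u) = u*1 - 4 = u - 4 = -4 + u)
Z(o) = 20 - 5*o (Z(o) = -5*(o + (-4 + 0)) = -5*(o - 4) = -5*(-4 + o) = 20 - 5*o)
149/(Z(-8) - 92) = 149/((20 - 5*(-8)) - 92) = 149/((20 + 40) - 92) = 149/(60 - 92) = 149/(-32) = 149*(-1/32) = -149/32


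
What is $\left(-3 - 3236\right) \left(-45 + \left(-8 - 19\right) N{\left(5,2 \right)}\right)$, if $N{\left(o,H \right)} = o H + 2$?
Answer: $1195191$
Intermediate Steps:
$N{\left(o,H \right)} = 2 + H o$ ($N{\left(o,H \right)} = H o + 2 = 2 + H o$)
$\left(-3 - 3236\right) \left(-45 + \left(-8 - 19\right) N{\left(5,2 \right)}\right) = \left(-3 - 3236\right) \left(-45 + \left(-8 - 19\right) \left(2 + 2 \cdot 5\right)\right) = - 3239 \left(-45 - 27 \left(2 + 10\right)\right) = - 3239 \left(-45 - 324\right) = \left(-3239\right) \left(-369\right) = 1195191$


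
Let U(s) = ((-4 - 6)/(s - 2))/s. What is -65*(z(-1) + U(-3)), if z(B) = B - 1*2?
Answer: 715/3 ≈ 238.33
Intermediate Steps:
z(B) = -2 + B (z(B) = B - 2 = -2 + B)
U(s) = -10/(s*(-2 + s)) (U(s) = (-10/(-2 + s))/s = -10/(s*(-2 + s)))
-65*(z(-1) + U(-3)) = -65*((-2 - 1) - 10/(-3*(-2 - 3))) = -65*(-3 - 10*(-⅓)/(-5)) = -65*(-3 - 10*(-⅓)*(-⅕)) = -65*(-3 - ⅔) = -65*(-11/3) = 715/3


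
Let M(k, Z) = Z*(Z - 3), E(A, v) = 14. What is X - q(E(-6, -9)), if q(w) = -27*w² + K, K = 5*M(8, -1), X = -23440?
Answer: -18168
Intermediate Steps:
M(k, Z) = Z*(-3 + Z)
K = 20 (K = 5*(-(-3 - 1)) = 5*(-1*(-4)) = 5*4 = 20)
q(w) = 20 - 27*w² (q(w) = -27*w² + 20 = 20 - 27*w²)
X - q(E(-6, -9)) = -23440 - (20 - 27*14²) = -23440 - (20 - 27*196) = -23440 - (20 - 5292) = -23440 - 1*(-5272) = -23440 + 5272 = -18168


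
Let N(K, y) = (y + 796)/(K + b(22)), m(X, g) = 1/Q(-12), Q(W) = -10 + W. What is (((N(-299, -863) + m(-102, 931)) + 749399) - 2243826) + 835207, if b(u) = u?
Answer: -4017285483/6094 ≈ -6.5922e+5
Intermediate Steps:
m(X, g) = -1/22 (m(X, g) = 1/(-10 - 12) = 1/(-22) = -1/22)
N(K, y) = (796 + y)/(22 + K) (N(K, y) = (y + 796)/(K + 22) = (796 + y)/(22 + K))
(((N(-299, -863) + m(-102, 931)) + 749399) - 2243826) + 835207 = ((((796 - 863)/(22 - 299) - 1/22) + 749399) - 2243826) + 835207 = (((-67/(-277) - 1/22) + 749399) - 2243826) + 835207 = (((-1/277*(-67) - 1/22) + 749399) - 2243826) + 835207 = (((67/277 - 1/22) + 749399) - 2243826) + 835207 = ((1197/6094 + 749399) - 2243826) + 835207 = (4566838703/6094 - 2243826) + 835207 = -9107036941/6094 + 835207 = -4017285483/6094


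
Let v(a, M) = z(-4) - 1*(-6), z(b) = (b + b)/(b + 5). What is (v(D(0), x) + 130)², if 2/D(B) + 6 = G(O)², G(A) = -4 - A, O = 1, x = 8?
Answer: 16384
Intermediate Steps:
z(b) = 2*b/(5 + b) (z(b) = (2*b)/(5 + b) = 2*b/(5 + b))
D(B) = 2/19 (D(B) = 2/(-6 + (-4 - 1*1)²) = 2/(-6 + (-4 - 1)²) = 2/(-6 + (-5)²) = 2/(-6 + 25) = 2/19)
v(a, M) = -2 (v(a, M) = 2*(-4)/(5 - 4) - 1*(-6) = 2*(-4)/1 + 6 = 2*(-4)*1 + 6 = -8 + 6 = -2)
(v(D(0), x) + 130)² = (-2 + 130)² = 128² = 16384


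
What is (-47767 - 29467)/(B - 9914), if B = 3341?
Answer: 77234/6573 ≈ 11.750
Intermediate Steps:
(-47767 - 29467)/(B - 9914) = (-47767 - 29467)/(3341 - 9914) = -77234/(-6573) = -77234*(-1/6573) = 77234/6573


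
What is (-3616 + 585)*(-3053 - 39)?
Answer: 9371852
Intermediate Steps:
(-3616 + 585)*(-3053 - 39) = -3031*(-3092) = 9371852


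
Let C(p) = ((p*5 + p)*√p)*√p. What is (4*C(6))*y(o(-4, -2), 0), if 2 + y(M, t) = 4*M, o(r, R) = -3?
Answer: -12096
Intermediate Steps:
y(M, t) = -2 + 4*M
C(p) = 6*p² (C(p) = ((5*p + p)*√p)*√p = ((6*p)*√p)*√p = (6*p^(3/2))*√p = 6*p²)
(4*C(6))*y(o(-4, -2), 0) = (4*(6*6²))*(-2 + 4*(-3)) = (4*(6*36))*(-2 - 12) = (4*216)*(-14) = 864*(-14) = -12096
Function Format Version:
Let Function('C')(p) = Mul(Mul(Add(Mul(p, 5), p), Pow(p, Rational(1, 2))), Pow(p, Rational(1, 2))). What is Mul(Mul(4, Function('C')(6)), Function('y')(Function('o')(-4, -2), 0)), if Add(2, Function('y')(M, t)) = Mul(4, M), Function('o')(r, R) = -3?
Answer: -12096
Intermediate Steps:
Function('y')(M, t) = Add(-2, Mul(4, M))
Function('C')(p) = Mul(6, Pow(p, 2)) (Function('C')(p) = Mul(Mul(Add(Mul(5, p), p), Pow(p, Rational(1, 2))), Pow(p, Rational(1, 2))) = Mul(Mul(Mul(6, p), Pow(p, Rational(1, 2))), Pow(p, Rational(1, 2))) = Mul(Mul(6, Pow(p, Rational(3, 2))), Pow(p, Rational(1, 2))) = Mul(6, Pow(p, 2)))
Mul(Mul(4, Function('C')(6)), Function('y')(Function('o')(-4, -2), 0)) = Mul(Mul(4, Mul(6, Pow(6, 2))), Add(-2, Mul(4, -3))) = Mul(Mul(4, Mul(6, 36)), Add(-2, -12)) = Mul(Mul(4, 216), -14) = Mul(864, -14) = -12096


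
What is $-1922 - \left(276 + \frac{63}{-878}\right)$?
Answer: $- \frac{1929781}{878} \approx -2197.9$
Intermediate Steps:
$-1922 - \left(276 + \frac{63}{-878}\right) = -1922 - \left(276 + 63 \left(- \frac{1}{878}\right)\right) = -1922 - \left(276 - \frac{63}{878}\right) = -1922 - \frac{242265}{878} = - \frac{1929781}{878}$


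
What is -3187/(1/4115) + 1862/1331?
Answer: -17455404293/1331 ≈ -1.3114e+7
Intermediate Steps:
-3187/(1/4115) + 1862/1331 = -3187/1/4115 + 1862*(1/1331) = -3187*4115 + 1862/1331 = -13114505 + 1862/1331 = -17455404293/1331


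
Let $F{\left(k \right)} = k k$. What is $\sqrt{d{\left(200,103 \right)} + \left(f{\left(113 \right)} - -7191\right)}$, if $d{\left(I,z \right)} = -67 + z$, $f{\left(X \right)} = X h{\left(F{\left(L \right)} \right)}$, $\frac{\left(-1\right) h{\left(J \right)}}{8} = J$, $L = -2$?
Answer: $\sqrt{3611} \approx 60.092$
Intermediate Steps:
$F{\left(k \right)} = k^{2}$
$h{\left(J \right)} = - 8 J$
$f{\left(X \right)} = - 32 X$ ($f{\left(X \right)} = X \left(- 8 \left(-2\right)^{2}\right) = X \left(\left(-8\right) 4\right) = X \left(-32\right) = - 32 X$)
$\sqrt{d{\left(200,103 \right)} + \left(f{\left(113 \right)} - -7191\right)} = \sqrt{\left(-67 + 103\right) - -3575} = \sqrt{36 + \left(-3616 + 7191\right)} = \sqrt{36 + 3575} = \sqrt{3611}$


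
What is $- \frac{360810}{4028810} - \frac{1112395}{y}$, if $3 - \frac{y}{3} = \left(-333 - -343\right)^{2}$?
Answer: $\frac{448152310424}{117238371} \approx 3822.6$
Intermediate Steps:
$y = -291$ ($y = 9 - 3 \left(-333 - -343\right)^{2} = 9 - 3 \left(-333 + \left(-184 + 527\right)\right)^{2} = 9 - 3 \left(-333 + 343\right)^{2} = 9 - 3 \cdot 10^{2} = 9 - 300 = -291$)
$- \frac{360810}{4028810} - \frac{1112395}{y} = - \frac{360810}{4028810} - \frac{1112395}{-291} = \left(-360810\right) \frac{1}{4028810} - - \frac{1112395}{291} = - \frac{36081}{402881} + \frac{1112395}{291} = \frac{448152310424}{117238371}$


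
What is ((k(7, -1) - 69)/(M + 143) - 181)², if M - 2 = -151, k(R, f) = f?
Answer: 258064/9 ≈ 28674.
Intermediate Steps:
M = -149 (M = 2 - 151 = -149)
((k(7, -1) - 69)/(M + 143) - 181)² = ((-1 - 69)/(-149 + 143) - 181)² = (-70/(-6) - 181)² = (-70*(-⅙) - 181)² = (35/3 - 181)² = (-508/3)² = 258064/9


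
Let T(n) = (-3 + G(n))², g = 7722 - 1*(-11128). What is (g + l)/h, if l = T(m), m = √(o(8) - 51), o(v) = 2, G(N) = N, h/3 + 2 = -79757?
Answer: -6270/79759 + 14*I/79759 ≈ -0.078612 + 0.00017553*I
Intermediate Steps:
h = -239277 (h = -6 + 3*(-79757) = -6 - 239271 = -239277)
g = 18850 (g = 7722 + 11128 = 18850)
m = 7*I (m = √(2 - 51) = √(-49) = 7*I ≈ 7.0*I)
T(n) = (-3 + n)²
l = (-3 + 7*I)² ≈ -40.0 - 42.0*I
(g + l)/h = (18850 + (3 - 7*I)²)/(-239277) = (18850 + (3 - 7*I)²)*(-1/239277) = -18850/239277 - (3 - 7*I)²/239277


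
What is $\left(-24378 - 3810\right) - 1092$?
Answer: $-29280$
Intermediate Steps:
$\left(-24378 - 3810\right) - 1092 = -28188 - 1092 = -29280$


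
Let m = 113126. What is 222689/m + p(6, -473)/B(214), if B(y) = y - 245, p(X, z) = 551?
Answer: -55429067/3506906 ≈ -15.806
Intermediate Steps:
B(y) = -245 + y
222689/m + p(6, -473)/B(214) = 222689/113126 + 551/(-245 + 214) = 222689*(1/113126) + 551/(-31) = 222689/113126 + 551*(-1/31) = 222689/113126 - 551/31 = -55429067/3506906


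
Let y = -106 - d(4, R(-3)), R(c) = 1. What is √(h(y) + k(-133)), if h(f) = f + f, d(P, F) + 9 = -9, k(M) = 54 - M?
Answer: √11 ≈ 3.3166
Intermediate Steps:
d(P, F) = -18 (d(P, F) = -9 - 9 = -18)
y = -88 (y = -106 - 1*(-18) = -106 + 18 = -88)
h(f) = 2*f
√(h(y) + k(-133)) = √(2*(-88) + (54 - 1*(-133))) = √(-176 + (54 + 133)) = √(-176 + 187) = √11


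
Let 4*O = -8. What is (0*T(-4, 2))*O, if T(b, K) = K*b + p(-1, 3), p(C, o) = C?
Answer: 0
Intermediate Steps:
O = -2 (O = (¼)*(-8) = -2)
T(b, K) = -1 + K*b (T(b, K) = K*b - 1 = -1 + K*b)
(0*T(-4, 2))*O = (0*(-1 + 2*(-4)))*(-2) = (0*(-1 - 8))*(-2) = (0*(-9))*(-2) = 0*(-2) = 0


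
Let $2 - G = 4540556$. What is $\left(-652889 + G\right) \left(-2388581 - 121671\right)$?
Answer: $13036850677636$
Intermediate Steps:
$G = -4540554$ ($G = 2 - 4540556 = -4540554$)
$\left(-652889 + G\right) \left(-2388581 - 121671\right) = \left(-652889 - 4540554\right) \left(-2388581 - 121671\right) = \left(-5193443\right) \left(-2510252\right) = 13036850677636$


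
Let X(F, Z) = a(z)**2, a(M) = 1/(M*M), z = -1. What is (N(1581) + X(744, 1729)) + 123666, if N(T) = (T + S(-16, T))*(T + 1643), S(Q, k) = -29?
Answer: 5127315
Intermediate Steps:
a(M) = M**(-2) (a(M) = 1/(M**2) = M**(-2))
X(F, Z) = 1 (X(F, Z) = ((-1)**(-2))**2 = 1**2 = 1)
N(T) = (-29 + T)*(1643 + T) (N(T) = (T - 29)*(T + 1643) = (-29 + T)*(1643 + T))
(N(1581) + X(744, 1729)) + 123666 = ((-47647 + 1581**2 + 1614*1581) + 1) + 123666 = ((-47647 + 2499561 + 2551734) + 1) + 123666 = (5003648 + 1) + 123666 = 5003649 + 123666 = 5127315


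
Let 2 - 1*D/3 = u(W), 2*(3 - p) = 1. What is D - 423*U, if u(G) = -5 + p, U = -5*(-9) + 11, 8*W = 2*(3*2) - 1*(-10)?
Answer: -47349/2 ≈ -23675.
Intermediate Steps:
p = 5/2 (p = 3 - 1/2*1 = 3 - 1/2 = 5/2 ≈ 2.5000)
W = 11/4 (W = (2*(3*2) - 1*(-10))/8 = (2*6 + 10)/8 = (12 + 10)/8 = (1/8)*22 = 11/4 ≈ 2.7500)
U = 56 (U = 45 + 11 = 56)
u(G) = -5/2 (u(G) = -5 + 5/2 = -5/2)
D = 27/2 (D = 6 - 3*(-5/2) = 6 + 15/2 = 27/2 ≈ 13.500)
D - 423*U = 27/2 - 423*56 = 27/2 - 23688 = -47349/2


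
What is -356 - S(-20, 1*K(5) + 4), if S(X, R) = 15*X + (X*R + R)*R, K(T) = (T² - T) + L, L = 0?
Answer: 10888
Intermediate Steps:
K(T) = T² - T (K(T) = (T² - T) + 0 = T² - T)
S(X, R) = 15*X + R*(R + R*X) (S(X, R) = 15*X + (R*X + R)*R = 15*X + (R + R*X)*R = 15*X + R*(R + R*X))
-356 - S(-20, 1*K(5) + 4) = -356 - ((1*(5*(-1 + 5)) + 4)² + 15*(-20) - 20*(1*(5*(-1 + 5)) + 4)²) = -356 - ((1*(5*4) + 4)² - 300 - 20*(1*(5*4) + 4)²) = -356 - ((1*20 + 4)² - 300 - 20*(1*20 + 4)²) = -356 - ((20 + 4)² - 300 - 20*(20 + 4)²) = -356 - (24² - 300 - 20*24²) = -356 - (576 - 300 - 20*576) = -356 - (576 - 300 - 11520) = -356 - 1*(-11244) = -356 + 11244 = 10888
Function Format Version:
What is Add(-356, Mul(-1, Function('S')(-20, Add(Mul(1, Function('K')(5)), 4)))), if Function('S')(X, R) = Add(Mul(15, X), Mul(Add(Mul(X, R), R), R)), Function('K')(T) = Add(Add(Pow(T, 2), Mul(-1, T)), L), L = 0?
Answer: 10888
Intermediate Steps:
Function('K')(T) = Add(Pow(T, 2), Mul(-1, T)) (Function('K')(T) = Add(Add(Pow(T, 2), Mul(-1, T)), 0) = Add(Pow(T, 2), Mul(-1, T)))
Function('S')(X, R) = Add(Mul(15, X), Mul(R, Add(R, Mul(R, X)))) (Function('S')(X, R) = Add(Mul(15, X), Mul(Add(Mul(R, X), R), R)) = Add(Mul(15, X), Mul(Add(R, Mul(R, X)), R)) = Add(Mul(15, X), Mul(R, Add(R, Mul(R, X)))))
Add(-356, Mul(-1, Function('S')(-20, Add(Mul(1, Function('K')(5)), 4)))) = Add(-356, Mul(-1, Add(Pow(Add(Mul(1, Mul(5, Add(-1, 5))), 4), 2), Mul(15, -20), Mul(-20, Pow(Add(Mul(1, Mul(5, Add(-1, 5))), 4), 2))))) = Add(-356, Mul(-1, Add(Pow(Add(Mul(1, Mul(5, 4)), 4), 2), -300, Mul(-20, Pow(Add(Mul(1, Mul(5, 4)), 4), 2))))) = Add(-356, Mul(-1, Add(Pow(Add(Mul(1, 20), 4), 2), -300, Mul(-20, Pow(Add(Mul(1, 20), 4), 2))))) = Add(-356, Mul(-1, Add(Pow(Add(20, 4), 2), -300, Mul(-20, Pow(Add(20, 4), 2))))) = Add(-356, Mul(-1, Add(Pow(24, 2), -300, Mul(-20, Pow(24, 2))))) = Add(-356, Mul(-1, Add(576, -300, Mul(-20, 576)))) = Add(-356, Mul(-1, Add(576, -300, -11520))) = Add(-356, Mul(-1, -11244)) = Add(-356, 11244) = 10888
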